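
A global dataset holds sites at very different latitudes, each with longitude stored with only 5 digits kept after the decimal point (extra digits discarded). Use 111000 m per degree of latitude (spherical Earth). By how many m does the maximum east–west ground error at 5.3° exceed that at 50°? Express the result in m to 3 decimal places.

Truncating at 5 decimal places can drop up to a full unit in the last place, so the longitude may be off by as much as 1e-05°.
Error at 5.3° = 1e-05° × 111000 × cos 5.3° ≈ 1.11 × 0.9957 = 1.1053 m.
At 50°: 1e-05° × 111000 × cos 50° = 1e-05 × 111000 × 0.6428 ≈ 0.71349 m.
Difference: 1.1053 − 0.71349 = 0.39176 m.

0.392 m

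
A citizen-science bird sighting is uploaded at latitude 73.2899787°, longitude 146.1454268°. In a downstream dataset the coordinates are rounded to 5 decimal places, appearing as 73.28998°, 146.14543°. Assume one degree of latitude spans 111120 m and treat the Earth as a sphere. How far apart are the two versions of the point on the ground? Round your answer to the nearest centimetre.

The latitude changed by -0.0000013° and the longitude by -0.0000032°.
N–S: -0.0000013° × 111120 m/° = -0.144456 m.
East–west at this latitude: -0.0000032° × 111120 × cos 73.29° ≈ -0.0000032 × 31950.1 = -0.10224 m.
Combined displacement = (0.144456² + 0.10224²)^½ ≈ 0.176976 m.
That is 0.176976 m = 17.698 cm.

18 centimetres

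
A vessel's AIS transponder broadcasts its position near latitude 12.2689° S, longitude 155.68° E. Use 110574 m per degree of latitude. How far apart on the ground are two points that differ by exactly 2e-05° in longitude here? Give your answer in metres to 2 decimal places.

2.16 metres

One degree of longitude here spans 110574 × cos 12.2689° = 110574 × 0.9772 ≈ 108049 m; 2e-05° of that is 2.16097 m.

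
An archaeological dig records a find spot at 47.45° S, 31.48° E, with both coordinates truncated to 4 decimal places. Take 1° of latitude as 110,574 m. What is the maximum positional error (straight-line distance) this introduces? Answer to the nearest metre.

Truncating at 4 decimal places can drop up to a full unit in the last place, so each coordinate may be off by as much as 0.0001°.
N–S: 0.0001° × 110574 m/° = 11.0574 m.
E–W at 47.45°: 0.0001° × 110574 × cos 47.45° = 0.0001 × 110574 × 0.6762 ≈ 7.47738 m.
Worst case both components are at the extreme and orthogonal: √(11.0574² + 7.47738²) ≈ 13.3483 m.

13 metres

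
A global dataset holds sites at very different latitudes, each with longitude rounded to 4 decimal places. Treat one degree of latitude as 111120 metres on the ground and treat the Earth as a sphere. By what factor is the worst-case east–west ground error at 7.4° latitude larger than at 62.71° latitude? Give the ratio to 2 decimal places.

2.16

Rounding to 4 decimal places leaves the longitude within ±5e-05° of the true value.
Error at 7.4° = 5e-05° × 111120 × cos 7.4° ≈ 5.556 × 0.9917 = 5.5097 m.
At 62.71°: 5e-05° × 111120 × cos 62.71° = 5e-05 × 111120 × 0.4585 ≈ 2.5474 m.
Ratio: 5.5097 / 2.5474 = cos 7.4° / cos 62.71° ≈ 2.1629.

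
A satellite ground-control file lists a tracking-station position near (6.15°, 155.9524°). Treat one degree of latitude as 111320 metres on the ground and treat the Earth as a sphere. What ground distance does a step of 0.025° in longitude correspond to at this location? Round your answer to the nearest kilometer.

At 6.15° a degree of longitude is 111320 × cos 6.15° ≈ 110679 m, so 0.025° corresponds to 2766.98 m.
That is 2766.98 m = 2.767 km.

3 kilometers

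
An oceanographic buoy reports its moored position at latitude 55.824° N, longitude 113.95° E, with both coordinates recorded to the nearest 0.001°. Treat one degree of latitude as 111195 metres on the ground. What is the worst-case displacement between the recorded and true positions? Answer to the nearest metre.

Rounding to 3 decimal places leaves each coordinate within ±0.0005° of the true value.
North–south component: 0.0005° × 111195 = 55.5975 m.
Longitude error → 0.0005 × 111195 × cos 55.824° = 0.0005 × 111195 × 0.5617 ≈ 31.2312 m.
The two errors are perpendicular, so the maximum displacement is √(55.5975² + 31.2312²) ≈ 63.7689 m.

64 metres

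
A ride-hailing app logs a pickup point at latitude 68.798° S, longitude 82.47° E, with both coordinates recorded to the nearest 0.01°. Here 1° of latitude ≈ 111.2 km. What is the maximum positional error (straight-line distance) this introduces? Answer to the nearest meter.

591 meters

Rounding to 2 decimal places leaves each coordinate within ±0.005° of the true value.
Latitude error → 0.005 × 111200 = 556 m along the meridian.
East–west component at 68.798°: 0.005° × 111200 × cos 68.798° ≈ 0.005 × 40216.3 ≈ 201.081 m.
Combining orthogonally: (556² + 201.081²)^½ ≈ 591.244 m.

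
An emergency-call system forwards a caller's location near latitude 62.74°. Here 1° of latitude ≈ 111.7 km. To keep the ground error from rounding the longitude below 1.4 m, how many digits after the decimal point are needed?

At 62.74° one degree of longitude covers 111700 × cos 62.74° ≈ 111700 × 0.4580 ≈ 51161.8 m.
With N decimal places the half-ulp bound is 0.5·10⁻ᴺ°, or 0.5·10⁻ᴺ × 51161.8 m on the ground.
Setting 25580.9 × 10⁻ᴺ ≤ 1.4 gives 10ᴺ ≥ 1.827e+04, i.e. N ≥ 4.26.
So 5 decimal places suffice (0.256 m); 4 would allow up to 2.56 m.

5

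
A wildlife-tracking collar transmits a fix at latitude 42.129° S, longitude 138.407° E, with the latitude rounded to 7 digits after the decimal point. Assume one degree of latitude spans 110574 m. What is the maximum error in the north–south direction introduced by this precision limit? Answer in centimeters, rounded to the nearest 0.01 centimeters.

Rounding to 7 decimal places leaves the latitude within ±5e-08° of the true value.
North–south distance: 5e-08° × 110574 m/° = 0.0055287 m.
That is 0.0055287 m = 0.55287 cm.

0.55 centimeters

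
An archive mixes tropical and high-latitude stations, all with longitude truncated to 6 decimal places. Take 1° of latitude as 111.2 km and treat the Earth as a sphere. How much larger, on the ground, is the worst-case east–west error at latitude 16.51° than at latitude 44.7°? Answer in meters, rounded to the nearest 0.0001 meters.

0.0276 meters

Truncating at 6 decimal places can drop up to a full unit in the last place, so the longitude may be off by as much as 1e-06°.
At 16.51°: 1e-06° × 111200 × cos 16.51° = 1e-06 × 111200 × 0.9588 ≈ 0.10662 m.
At 44.7°: 1e-06° × 111200 × cos 44.7° = 1e-06 × 111200 × 0.7108 ≈ 0.079041 m.
Difference: 0.10662 − 0.079041 = 0.027574 m.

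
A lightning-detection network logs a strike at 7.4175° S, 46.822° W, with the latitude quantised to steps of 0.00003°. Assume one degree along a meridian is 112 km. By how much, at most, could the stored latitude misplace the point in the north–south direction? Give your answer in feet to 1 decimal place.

5.5 feet

With a 0.00003° grid the true value lies within half a step, ±0.00003°/2 = ±1.5e-05°, of the stored one.
So the N–S error is at most 1.5e-05 × 112000 = 1.68 m.
Converting: 1.68 m × 3.2808 ft/m ≈ 5.5118 ft.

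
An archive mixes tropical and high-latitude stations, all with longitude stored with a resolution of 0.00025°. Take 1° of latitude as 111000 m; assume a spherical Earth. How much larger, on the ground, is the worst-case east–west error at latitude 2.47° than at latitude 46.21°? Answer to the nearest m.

4 m

With a 0.00025° grid the true value lies within half a step, ±0.00025°/2 = ±0.000125°, of the stored one.
Error at 2.47° = 0.000125° × 111000 × cos 2.47° ≈ 13.875 × 0.9991 = 13.862 m.
At 46.21°: 0.000125° × 111000 × cos 46.21° = 0.000125 × 111000 × 0.6920 ≈ 9.6017 m.
So the lower-latitude error exceeds the higher by 13.862 − 9.6017 = 4.2604 m.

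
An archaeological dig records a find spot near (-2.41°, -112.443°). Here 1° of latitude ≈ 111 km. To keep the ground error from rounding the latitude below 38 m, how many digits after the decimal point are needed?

4

One degree of latitude covers 111000 m.
With N decimal places the half-ulp bound is 0.5·10⁻ᴺ°, or 0.5·10⁻ᴺ × 111000 m on the ground.
Setting 55500 × 10⁻ᴺ ≤ 38 gives 10ᴺ ≥ 1461, i.e. N ≥ 3.16.
N = 3 would give 55.5 m (too coarse); N = 4 gives 5.55 m ≤ 38 m.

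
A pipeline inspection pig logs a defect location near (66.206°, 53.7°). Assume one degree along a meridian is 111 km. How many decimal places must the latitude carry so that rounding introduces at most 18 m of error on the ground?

4

One degree of latitude covers 111000 m.
Rounding to N decimal places gives at most 0.5 × 10⁻ᴺ degrees of error, i.e. 0.5 × 10⁻ᴺ × 111000 m.
Need 0.5 × 111000 × 10⁻ᴺ ≤ 18 → 10⁻ᴺ ≤ 3.243e-04, so N ≥ 3.49.
So 4 decimal places suffice (5.55 m); 3 would allow up to 55.5 m.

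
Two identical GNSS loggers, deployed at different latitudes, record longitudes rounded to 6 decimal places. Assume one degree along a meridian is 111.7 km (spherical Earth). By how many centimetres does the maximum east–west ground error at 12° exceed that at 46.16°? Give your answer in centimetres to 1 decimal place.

1.6 centimetres

Rounding to 6 decimal places leaves the longitude within ±5e-07° of the true value.
Error at 12° = 5e-07° × 111700 × cos 12° ≈ 0.05585 × 0.9781 = 0.05463 m.
At 46.16°: 5e-07° × 111700 × cos 46.16° = 5e-07 × 111700 × 0.6926 ≈ 0.038684 m.
So the lower-latitude error exceeds the higher by 0.05463 − 0.038684 = 0.015945 m.
That is 0.0159452 m = 1.5945 cm.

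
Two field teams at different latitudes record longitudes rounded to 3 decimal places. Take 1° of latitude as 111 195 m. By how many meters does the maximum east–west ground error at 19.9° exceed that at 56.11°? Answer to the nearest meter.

21 meters

Rounding to 3 decimal places leaves the longitude within ±0.0005° of the true value.
At 19.9°: 0.0005° × 111195 × cos 19.9° = 0.0005 × 111195 × 0.9403 ≈ 52.278 m.
Error at 56.11° = 0.0005° × 111195 × cos 56.11° ≈ 55.598 × 0.5576 = 31.001 m.
Difference: 52.278 − 31.001 = 21.276 m.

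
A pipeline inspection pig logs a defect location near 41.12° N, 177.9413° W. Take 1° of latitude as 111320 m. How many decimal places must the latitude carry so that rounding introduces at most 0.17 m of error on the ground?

One degree of latitude covers 111320 m.
With N decimal places the half-ulp bound is 0.5·10⁻ᴺ°, or 0.5·10⁻ᴺ × 111320 m on the ground.
Setting 55660 × 10⁻ᴺ ≤ 0.17 gives 10ᴺ ≥ 3.274e+05, i.e. N ≥ 5.52.
At 5 places the error can reach 0.557 m, but 6 places keeps it to 0.0557 m.

6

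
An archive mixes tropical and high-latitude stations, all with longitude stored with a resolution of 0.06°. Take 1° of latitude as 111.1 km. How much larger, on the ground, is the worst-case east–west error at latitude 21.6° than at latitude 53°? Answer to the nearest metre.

With a 0.06° grid the true value lies within half a step, ±0.06°/2 = ±0.03°, of the stored one.
At 21.6°: 0.03° × 111100 × cos 21.6° = 0.03 × 111100 × 0.9298 ≈ 3098.9 m.
Error at 53° = 0.03° × 111100 × cos 53° ≈ 3333 × 0.6018 = 2005.8 m.
Difference: 3098.9 − 2005.8 = 1093.1 m.

1093 metres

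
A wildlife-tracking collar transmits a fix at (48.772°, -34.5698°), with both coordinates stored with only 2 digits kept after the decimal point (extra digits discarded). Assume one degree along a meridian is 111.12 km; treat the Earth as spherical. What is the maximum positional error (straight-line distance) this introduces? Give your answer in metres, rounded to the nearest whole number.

Truncating at 2 decimal places can drop up to a full unit in the last place, so each coordinate may be off by as much as 0.01°.
Latitude error → 0.01 × 111120 = 1111.2 m along the meridian.
Longitude error → 0.01 × 111120 × cos 48.772° = 0.01 × 111120 × 0.6591 ≈ 732.344 m.
Worst case both components are at the extreme and orthogonal: √(1111.2² + 732.344²) ≈ 1330.82 m.

1331 metres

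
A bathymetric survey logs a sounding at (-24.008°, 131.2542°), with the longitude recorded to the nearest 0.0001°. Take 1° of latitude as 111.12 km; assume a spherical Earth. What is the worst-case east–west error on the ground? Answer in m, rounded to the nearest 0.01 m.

Rounding to 4 decimal places leaves the longitude within ±5e-05° of the true value.
At latitude 24.008° a degree of longitude spans 111120 m × cos 24.008° = 111120 × 0.9135 ≈ 101507 m.
So at most 5e-05° × 101507 ≈ 5.07534 m east–west.

5.08 m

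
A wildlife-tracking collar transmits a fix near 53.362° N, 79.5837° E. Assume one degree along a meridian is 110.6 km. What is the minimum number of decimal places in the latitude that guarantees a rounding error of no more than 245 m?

3 decimal places

One degree of latitude covers 110600 m.
N decimal places → at most half a unit in the last place, 0.5 × 10⁻ᴺ° = 110600/2 × 10⁻ᴺ m.
Setting 55300 × 10⁻ᴺ ≤ 245 gives 10ᴺ ≥ 225.7, i.e. N ≥ 2.35.
So 3 decimal places suffice (55.3 m); 2 would allow up to 553 m.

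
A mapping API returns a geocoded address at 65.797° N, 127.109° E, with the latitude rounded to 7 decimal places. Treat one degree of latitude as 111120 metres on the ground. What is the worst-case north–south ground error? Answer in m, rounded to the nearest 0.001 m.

0.006 m

Rounding to 7 decimal places leaves the latitude within ±5e-08° of the true value.
Along the meridian that is 5e-08° × 111120 m/° = 0.005556 m.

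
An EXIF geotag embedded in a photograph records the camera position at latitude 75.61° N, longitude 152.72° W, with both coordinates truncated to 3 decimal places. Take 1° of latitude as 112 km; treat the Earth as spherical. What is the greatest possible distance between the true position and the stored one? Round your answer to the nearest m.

Truncating at 3 decimal places can drop up to a full unit in the last place, so each coordinate may be off by as much as 0.001°.
Latitude error → 0.001 × 112000 = 112 m along the meridian.
Longitude error → 0.001 × 112000 × cos 75.61° = 0.001 × 112000 × 0.2485 ≈ 27.8343 m.
Combining orthogonally: (112² + 27.8343²)^½ ≈ 115.407 m.

115 m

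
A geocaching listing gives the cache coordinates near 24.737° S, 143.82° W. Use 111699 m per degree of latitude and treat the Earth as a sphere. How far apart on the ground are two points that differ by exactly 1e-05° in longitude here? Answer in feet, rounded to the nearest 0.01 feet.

3.33 feet

One degree of longitude here spans 111699 × cos 24.737° = 111699 × 0.9082 ≈ 101449 m; 1e-05° of that is 1.01449 m.
Converting: 1.01449 m × 3.2808 ft/m ≈ 3.3284 ft.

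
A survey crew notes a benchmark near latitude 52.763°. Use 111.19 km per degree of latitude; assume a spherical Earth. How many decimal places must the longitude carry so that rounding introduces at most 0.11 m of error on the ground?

6

At 52.763° one degree of longitude covers 111190 × cos 52.763° ≈ 111190 × 0.6051 ≈ 67282.6 m.
N decimal places → at most half a unit in the last place, 0.5 × 10⁻ᴺ° = 67282.6/2 × 10⁻ᴺ m.
Setting 33641.3 × 10⁻ᴺ ≤ 0.11 gives 10ᴺ ≥ 3.058e+05, i.e. N ≥ 5.49.
So 6 decimal places suffice (0.0336 m); 5 would allow up to 0.336 m.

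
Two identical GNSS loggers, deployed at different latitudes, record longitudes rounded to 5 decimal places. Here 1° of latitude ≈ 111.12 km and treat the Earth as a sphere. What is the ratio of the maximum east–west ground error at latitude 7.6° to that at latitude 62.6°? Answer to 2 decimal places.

Rounding to 5 decimal places leaves the longitude within ±5e-06° of the true value.
Error at 7.6° = 5e-06° × 111120 × cos 7.6° ≈ 0.5556 × 0.9912 = 0.55072 m.
Error at 62.6° = 5e-06° × 111120 × cos 62.6° ≈ 0.5556 × 0.4602 = 0.25569 m.
Ratio: 0.55072 / 0.25569 = cos 7.6° / cos 62.6° ≈ 2.1539.

2.15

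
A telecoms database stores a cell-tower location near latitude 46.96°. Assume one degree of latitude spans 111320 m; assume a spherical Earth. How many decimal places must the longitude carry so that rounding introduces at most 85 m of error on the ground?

3

At 46.96° one degree of longitude covers 111320 × cos 46.96° ≈ 111320 × 0.6825 ≈ 75976.9 m.
Rounding to N decimal places gives at most 0.5 × 10⁻ᴺ degrees of error, i.e. 0.5 × 10⁻ᴺ × 75976.9 m.
Need 0.5 × 75976.9 × 10⁻ᴺ ≤ 85 → 10⁻ᴺ ≤ 2.238e-03, so N ≥ 2.65.
N = 2 would give 380 m (too coarse); N = 3 gives 38 m ≤ 85 m.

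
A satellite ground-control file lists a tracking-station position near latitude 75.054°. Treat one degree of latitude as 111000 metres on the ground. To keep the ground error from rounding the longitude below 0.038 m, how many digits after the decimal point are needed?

6

At 75.054° one degree of longitude covers 111000 × cos 75.054° ≈ 111000 × 0.2579 ≈ 28627.9 m.
With N decimal places the half-ulp bound is 0.5·10⁻ᴺ°, or 0.5·10⁻ᴺ × 28627.9 m on the ground.
Setting 14313.9 × 10⁻ᴺ ≤ 0.038 gives 10ᴺ ≥ 3.767e+05, i.e. N ≥ 5.58.
N = 5 would give 0.143 m (too coarse); N = 6 gives 0.0143 m ≤ 0.038 m.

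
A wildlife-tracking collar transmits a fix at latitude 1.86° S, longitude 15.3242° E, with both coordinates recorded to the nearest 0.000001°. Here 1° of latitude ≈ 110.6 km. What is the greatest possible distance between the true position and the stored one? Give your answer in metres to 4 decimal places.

0.0782 metres

Rounding to 6 decimal places leaves each coordinate within ±5e-07° of the true value.
North–south component: 5e-07° × 110600 = 0.0553 m.
East–west component at 1.86°: 5e-07° × 110600 × cos 1.86° ≈ 5e-07 × 110542 ≈ 0.0552709 m.
Combining orthogonally: (0.0553² + 0.0552709²)^½ ≈ 0.0781854 m.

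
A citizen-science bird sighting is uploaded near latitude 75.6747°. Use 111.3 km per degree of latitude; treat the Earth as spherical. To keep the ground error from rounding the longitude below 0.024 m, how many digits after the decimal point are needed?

6 decimal places

At 75.6747° one degree of longitude covers 111300 × cos 75.6747° ≈ 111300 × 0.2474 ≈ 27538.6 m.
With N decimal places the half-ulp bound is 0.5·10⁻ᴺ°, or 0.5·10⁻ᴺ × 27538.6 m on the ground.
Setting 13769.3 × 10⁻ᴺ ≤ 0.024 gives 10ᴺ ≥ 5.737e+05, i.e. N ≥ 5.76.
At 5 places the error can reach 0.138 m, but 6 places keeps it to 0.0138 m.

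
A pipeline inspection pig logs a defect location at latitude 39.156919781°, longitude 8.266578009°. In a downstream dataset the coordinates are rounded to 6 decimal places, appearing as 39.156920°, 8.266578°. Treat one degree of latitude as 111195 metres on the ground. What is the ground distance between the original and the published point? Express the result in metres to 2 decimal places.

Δlat = 39.156919781 − 39.156920 = -0.000000219°; Δlon = 8.266578009 − 8.266578 = +0.000000009°.
North–south shift: -0.000000219 × 111195 = -0.0243517 m.
East–west at this latitude: 0.000000009° × 111195 × cos 39.1569° ≈ 0.000000009 × 86222.8 = 0.000776005 m.
Hypotenuse of the two orthogonal shifts: √(0.0243517² + 0.000776005²) = 0.0243641 m.

0.02 metres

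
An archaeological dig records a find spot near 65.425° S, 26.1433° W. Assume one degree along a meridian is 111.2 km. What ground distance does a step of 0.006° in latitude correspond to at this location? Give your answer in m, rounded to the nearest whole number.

667 m

Along a meridian 0.006° is 0.006 × 111200 = 667.2 m.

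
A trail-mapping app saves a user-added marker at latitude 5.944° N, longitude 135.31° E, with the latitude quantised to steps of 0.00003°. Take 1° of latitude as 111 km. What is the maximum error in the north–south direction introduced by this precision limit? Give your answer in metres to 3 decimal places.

1.665 metres

With a 0.00003° grid the true value lies within half a step, ±0.00003°/2 = ±1.5e-05°, of the stored one.
Along the meridian that is 1.5e-05° × 111000 m/° = 1.665 m.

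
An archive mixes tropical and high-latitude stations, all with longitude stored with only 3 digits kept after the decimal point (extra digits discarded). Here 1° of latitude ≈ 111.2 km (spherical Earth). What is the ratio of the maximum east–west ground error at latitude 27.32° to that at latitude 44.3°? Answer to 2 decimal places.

Truncating at 3 decimal places can drop up to a full unit in the last place, so the longitude may be off by as much as 0.001°.
Error at 27.32° = 0.001° × 111200 × cos 27.32° ≈ 111.2 × 0.8885 = 98.796 m.
Error at 44.3° = 0.001° × 111200 × cos 44.3° ≈ 111.2 × 0.7157 = 79.585 m.
Ratio: 98.796 / 79.585 = cos 27.32° / cos 44.3° ≈ 1.2414.

1.24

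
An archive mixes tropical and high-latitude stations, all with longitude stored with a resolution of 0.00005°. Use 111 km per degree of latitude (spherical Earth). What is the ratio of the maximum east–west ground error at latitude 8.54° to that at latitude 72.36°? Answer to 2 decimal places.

3.26

With a 0.00005° grid the true value lies within half a step, ±0.00005°/2 = ±2.5e-05°, of the stored one.
Error at 8.54° = 2.5e-05° × 111000 × cos 8.54° ≈ 2.775 × 0.9889 = 2.7442 m.
Error at 72.36° = 2.5e-05° × 111000 × cos 72.36° ≈ 2.775 × 0.3030 = 0.84092 m.
The ratio reduces to cos 8.54° / cos 72.36° = 0.9889/0.3030 ≈ 3.2634.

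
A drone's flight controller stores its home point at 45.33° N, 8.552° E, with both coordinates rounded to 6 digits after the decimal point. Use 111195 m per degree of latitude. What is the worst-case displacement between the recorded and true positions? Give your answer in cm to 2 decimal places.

Rounding to 6 decimal places leaves each coordinate within ±5e-07° of the true value.
Latitude error → 5e-07 × 111195 = 0.0555975 m along the meridian.
E–W at 45.33°: 5e-07° × 111195 × cos 45.33° = 5e-07 × 111195 × 0.7030 ≈ 0.0390863 m.
Worst case both components are at the extreme and orthogonal: √(0.0555975² + 0.0390863²) ≈ 0.0679619 m.
That is 0.0679619 m = 6.7962 cm.

6.80 cm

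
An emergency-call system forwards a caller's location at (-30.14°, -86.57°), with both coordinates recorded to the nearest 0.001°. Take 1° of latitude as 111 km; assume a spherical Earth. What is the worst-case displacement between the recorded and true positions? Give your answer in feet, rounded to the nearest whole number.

241 feet

Rounding to 3 decimal places leaves each coordinate within ±0.0005° of the true value.
Latitude error → 0.0005 × 111000 = 55.5 m along the meridian.
Longitude error → 0.0005 × 111000 × cos 30.14° = 0.0005 × 111000 × 0.8648 ≈ 47.9965 m.
The two errors are perpendicular, so the maximum displacement is √(55.5² + 47.9965²) ≈ 73.3751 m.
In feet: 73.3751 m ÷ 0.3048 ≈ 240.73 ft.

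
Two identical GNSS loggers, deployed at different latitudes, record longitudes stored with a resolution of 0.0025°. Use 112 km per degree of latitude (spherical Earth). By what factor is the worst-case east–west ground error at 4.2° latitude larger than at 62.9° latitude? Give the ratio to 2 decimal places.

With a 0.0025° grid the true value lies within half a step, ±0.0025°/2 = ±0.00125°, of the stored one.
Error at 4.2° = 0.00125° × 112000 × cos 4.2° ≈ 140 × 0.9973 = 139.62 m.
Error at 62.9° = 0.00125° × 112000 × cos 62.9° ≈ 140 × 0.4555 = 63.776 m.
Ratio: 139.62 / 63.776 = cos 4.2° / cos 62.9° ≈ 2.1893.

2.19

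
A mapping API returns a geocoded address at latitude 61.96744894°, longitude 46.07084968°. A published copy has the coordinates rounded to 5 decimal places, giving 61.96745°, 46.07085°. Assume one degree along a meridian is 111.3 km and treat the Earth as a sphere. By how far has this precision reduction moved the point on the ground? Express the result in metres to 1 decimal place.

0.1 metres

Δlat = 61.96744894 − 61.96745 = -0.00000106°; Δlon = 46.07084968 − 46.07085 = -0.00000032°.
North–south shift: -0.00000106 × 111300 = -0.117978 m.
E–W at 61.9674°: -0.00000032° × 111300 × cos 61.9674° = -0.00000032 × 111300 × 0.4700 ≈ -0.0167386 m.
Distance: √(0.117978² + 0.0167386²) ≈ 0.11916 m.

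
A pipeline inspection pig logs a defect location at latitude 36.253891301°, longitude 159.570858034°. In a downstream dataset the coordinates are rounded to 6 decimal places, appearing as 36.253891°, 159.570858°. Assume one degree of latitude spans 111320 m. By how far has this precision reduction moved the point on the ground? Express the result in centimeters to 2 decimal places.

Δlat = 36.253891301 − 36.253891 = +0.000000301°; Δlon = 159.570858034 − 159.570858 = +0.000000034°.
N–S: 0.000000301° × 111320 m/° = 0.0335073 m.
East–west at this latitude: 0.000000034° × 111320 × cos 36.2539° ≈ 0.000000034 × 89768.9 = 0.00305214 m.
Combined displacement = (0.0335073² + 0.00305214²)^½ ≈ 0.033646 m.
That is 0.033646 m = 3.3646 cm.

3.36 centimeters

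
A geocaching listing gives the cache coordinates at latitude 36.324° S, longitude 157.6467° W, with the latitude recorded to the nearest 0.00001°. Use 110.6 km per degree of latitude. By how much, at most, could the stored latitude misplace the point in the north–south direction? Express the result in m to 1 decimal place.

0.6 m

Rounding to 5 decimal places leaves the latitude within ±5e-06° of the true value.
North–south distance: 5e-06° × 110600 m/° = 0.553 m.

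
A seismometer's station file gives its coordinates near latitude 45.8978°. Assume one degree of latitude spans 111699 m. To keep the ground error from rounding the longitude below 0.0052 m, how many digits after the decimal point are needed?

At 45.8978° one degree of longitude covers 111699 × cos 45.8978° ≈ 111699 × 0.6959 ≈ 77735.8 m.
Rounding to N decimal places gives at most 0.5 × 10⁻ᴺ degrees of error, i.e. 0.5 × 10⁻ᴺ × 77735.8 m.
Need 0.5 × 77735.8 × 10⁻ᴺ ≤ 0.0052 → 10⁻ᴺ ≤ 1.338e-07, so N ≥ 6.87.
N = 6 would give 0.0389 m (too coarse); N = 7 gives 0.00389 m ≤ 0.0052 m.

7 decimal places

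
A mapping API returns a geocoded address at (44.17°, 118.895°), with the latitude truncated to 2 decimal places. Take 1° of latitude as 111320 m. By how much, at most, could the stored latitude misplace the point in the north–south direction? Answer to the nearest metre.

1113 metres

Truncating at 2 decimal places can drop up to a full unit in the last place, so the latitude may be off by as much as 0.01°.
North–south distance: 0.01° × 111320 m/° = 1113.2 m.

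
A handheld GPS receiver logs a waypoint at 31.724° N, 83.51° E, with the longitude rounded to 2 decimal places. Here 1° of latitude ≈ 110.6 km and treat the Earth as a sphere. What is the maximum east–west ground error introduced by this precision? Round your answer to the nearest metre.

Rounding to 2 decimal places leaves the longitude within ±0.005° of the true value.
Parallels shrink by cos φ, so at 31.724° a degree of longitude is 110600 × 0.8506 ≈ 94075.4 m.
East–west error: 0.005° × 94075.4 m/° ≈ 470.377 m.

470 metres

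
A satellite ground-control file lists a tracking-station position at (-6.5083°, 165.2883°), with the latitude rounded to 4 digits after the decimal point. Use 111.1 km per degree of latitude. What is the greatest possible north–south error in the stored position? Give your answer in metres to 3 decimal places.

Rounding to 4 decimal places leaves the latitude within ±5e-05° of the true value.
So the N–S error is at most 5e-05 × 111100 = 5.555 m.

5.555 metres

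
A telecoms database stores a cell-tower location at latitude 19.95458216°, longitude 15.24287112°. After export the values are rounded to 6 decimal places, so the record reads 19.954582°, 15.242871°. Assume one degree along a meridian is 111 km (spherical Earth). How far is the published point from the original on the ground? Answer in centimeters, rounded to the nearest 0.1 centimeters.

Δlat = 19.95458216 − 19.954582 = +0.00000016°; Δlon = 15.24287112 − 15.242871 = +0.00000012°.
North–south shift: 0.00000016 × 111000 = 0.01776 m.
E–W at 19.9546°: 0.00000012° × 111000 × cos 19.9546° = 0.00000012 × 111000 × 0.9400 ≈ 0.0125203 m.
Combined displacement = (0.01776² + 0.0125203²)^½ ≈ 0.0217296 m.
That is 0.0217296 m = 2.173 cm.

2.2 centimeters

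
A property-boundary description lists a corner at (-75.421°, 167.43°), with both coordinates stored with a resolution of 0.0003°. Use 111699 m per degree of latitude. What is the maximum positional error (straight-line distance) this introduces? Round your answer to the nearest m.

17 m

With a 0.0003° grid the true value lies within half a step, ±0.0003°/2 = ±0.00015°, of the stored one.
North–south component: 0.00015° × 111699 = 16.7549 m.
East–west component at 75.421°: 0.00015° × 111699 × cos 75.421° ≈ 0.00015 × 28116.3 ≈ 4.21744 m.
Worst case both components are at the extreme and orthogonal: √(16.7549² + 4.21744²) ≈ 17.2775 m.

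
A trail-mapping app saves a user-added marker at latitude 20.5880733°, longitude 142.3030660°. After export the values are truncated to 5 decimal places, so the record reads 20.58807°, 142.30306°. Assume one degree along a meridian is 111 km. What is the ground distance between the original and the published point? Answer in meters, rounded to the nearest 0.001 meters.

The latitude changed by +0.0000033° and the longitude by +0.0000060°.
North–south shift: 0.0000033 × 111000 = 0.3663 m.
East–west at this latitude: 0.0000060° × 111000 × cos 20.5881° ≈ 0.0000060 × 103911 = 0.623464 m.
Distance: √(0.3663² + 0.623464²) ≈ 0.723107 m.

0.723 meters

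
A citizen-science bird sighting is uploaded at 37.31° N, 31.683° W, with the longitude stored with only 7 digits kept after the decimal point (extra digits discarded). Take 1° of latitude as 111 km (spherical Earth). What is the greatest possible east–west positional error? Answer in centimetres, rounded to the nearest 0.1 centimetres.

0.9 centimetres

Truncating at 7 decimal places can drop up to a full unit in the last place, so the longitude may be off by as much as 1e-07°.
At latitude 37.31° a degree of longitude spans 111000 m × cos 37.31° = 111000 × 0.7954 ≈ 88285.8 m.
So at most 1e-07° × 88285.8 ≈ 0.00882858 m east–west.
That is 0.00882858 m = 0.88286 cm.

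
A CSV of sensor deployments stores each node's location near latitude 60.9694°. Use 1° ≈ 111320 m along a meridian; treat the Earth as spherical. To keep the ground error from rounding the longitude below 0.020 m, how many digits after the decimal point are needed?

At 60.9694° one degree of longitude covers 111320 × cos 60.9694° ≈ 111320 × 0.4853 ≈ 54021 m.
N decimal places → at most half a unit in the last place, 0.5 × 10⁻ᴺ° = 54021/2 × 10⁻ᴺ m.
Setting 27010.5 × 10⁻ᴺ ≤ 0.020 gives 10ᴺ ≥ 1.351e+06, i.e. N ≥ 6.13.
N = 6 would give 0.027 m (too coarse); N = 7 gives 0.0027 m ≤ 0.020 m.

7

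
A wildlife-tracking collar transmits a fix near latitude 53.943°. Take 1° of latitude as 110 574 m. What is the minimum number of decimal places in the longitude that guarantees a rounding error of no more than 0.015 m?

At 53.943° one degree of longitude covers 110574 × cos 53.943° ≈ 110574 × 0.5886 ≈ 65082.7 m.
N decimal places → at most half a unit in the last place, 0.5 × 10⁻ᴺ° = 65082.7/2 × 10⁻ᴺ m.
Setting 32541.4 × 10⁻ᴺ ≤ 0.015 gives 10ᴺ ≥ 2.169e+06, i.e. N ≥ 6.34.
So 7 decimal places suffice (0.00325 m); 6 would allow up to 0.0325 m.

7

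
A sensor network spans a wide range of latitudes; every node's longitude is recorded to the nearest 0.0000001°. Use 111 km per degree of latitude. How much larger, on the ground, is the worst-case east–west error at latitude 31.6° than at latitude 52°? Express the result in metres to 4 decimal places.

0.0013 metres

Rounding to 7 decimal places leaves the longitude within ±5e-08° of the true value.
At 31.6°: 5e-08° × 111000 × cos 31.6° = 5e-08 × 111000 × 0.8517 ≈ 0.0047271 m.
At 52°: 5e-08° × 111000 × cos 52° = 5e-08 × 111000 × 0.6157 ≈ 0.0034169 m.
So the lower-latitude error exceeds the higher by 0.0047271 − 0.0034169 = 0.0013102 m.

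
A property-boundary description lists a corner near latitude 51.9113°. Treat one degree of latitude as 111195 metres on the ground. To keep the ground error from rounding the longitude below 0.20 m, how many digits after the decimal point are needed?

6

At 51.9113° one degree of longitude covers 111195 × cos 51.9113° ≈ 111195 × 0.6169 ≈ 68594 m.
With N decimal places the half-ulp bound is 0.5·10⁻ᴺ°, or 0.5·10⁻ᴺ × 68594 m on the ground.
Need 0.5 × 68594 × 10⁻ᴺ ≤ 0.20 → 10⁻ᴺ ≤ 5.831e-06, so N ≥ 5.23.
At 5 places the error can reach 0.343 m, but 6 places keeps it to 0.0343 m.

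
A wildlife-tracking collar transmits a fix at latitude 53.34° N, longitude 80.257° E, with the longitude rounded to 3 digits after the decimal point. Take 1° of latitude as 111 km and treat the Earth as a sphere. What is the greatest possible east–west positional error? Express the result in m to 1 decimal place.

Rounding to 3 decimal places leaves the longitude within ±0.0005° of the true value.
At latitude 53.34° a degree of longitude spans 111000 m × cos 53.34° = 111000 × 0.5971 ≈ 66274.2 m.
So at most 0.0005° × 66274.2 ≈ 33.1371 m east–west.

33.1 m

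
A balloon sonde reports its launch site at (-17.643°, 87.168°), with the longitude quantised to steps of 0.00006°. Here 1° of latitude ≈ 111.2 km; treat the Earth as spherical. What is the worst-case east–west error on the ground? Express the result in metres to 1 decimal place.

3.2 metres

With a 0.00006° grid the true value lies within half a step, ±0.00006°/2 = ±3e-05°, of the stored one.
One degree of longitude at 17.643° is 111200 × cos 17.643° ≈ 111200 × 0.9530 = 105970 m.
Maximum E–W displacement: 3e-05 × 105970 = 3.17909 m.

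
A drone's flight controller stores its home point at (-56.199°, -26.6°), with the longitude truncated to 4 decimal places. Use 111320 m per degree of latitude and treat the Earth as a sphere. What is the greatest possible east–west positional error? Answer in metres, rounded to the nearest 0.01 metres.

Truncating at 4 decimal places can drop up to a full unit in the last place, so the longitude may be off by as much as 0.0001°.
One degree of longitude at 56.199° is 111320 × cos 56.199° ≈ 111320 × 0.5563 = 61928.4 m.
So at most 0.0001° × 61928.4 ≈ 6.19284 m east–west.

6.19 metres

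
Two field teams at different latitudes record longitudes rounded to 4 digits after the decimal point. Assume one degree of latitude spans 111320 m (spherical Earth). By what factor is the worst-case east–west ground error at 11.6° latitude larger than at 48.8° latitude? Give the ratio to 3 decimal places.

Rounding to 4 decimal places leaves the longitude within ±5e-05° of the true value.
Error at 11.6° = 5e-05° × 111320 × cos 11.6° ≈ 5.566 × 0.9796 = 5.4523 m.
At 48.8°: 5e-05° × 111320 × cos 48.8° = 5e-05 × 111320 × 0.6587 ≈ 3.6663 m.
Ratio: 5.4523 / 3.6663 = cos 11.6° / cos 48.8° ≈ 1.4872.

1.487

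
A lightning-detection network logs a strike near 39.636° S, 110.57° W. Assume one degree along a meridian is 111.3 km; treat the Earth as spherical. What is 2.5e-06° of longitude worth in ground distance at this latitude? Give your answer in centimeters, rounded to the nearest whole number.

21 centimeters

2.5e-06° of longitude at 39.636° is 2.5e-06 × 111300 × cos 39.636° ≈ 2.5e-06 × 85713.5 = 0.214284 m.
That is 0.214284 m = 21.428 cm.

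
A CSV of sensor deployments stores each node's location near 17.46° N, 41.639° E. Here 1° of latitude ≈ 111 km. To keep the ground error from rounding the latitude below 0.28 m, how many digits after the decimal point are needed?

6 decimal places

One degree of latitude covers 111000 m.
With N decimal places the half-ulp bound is 0.5·10⁻ᴺ°, or 0.5·10⁻ᴺ × 111000 m on the ground.
Need 0.5 × 111000 × 10⁻ᴺ ≤ 0.28 → 10⁻ᴺ ≤ 5.045e-06, so N ≥ 5.30.
So 6 decimal places suffice (0.0555 m); 5 would allow up to 0.555 m.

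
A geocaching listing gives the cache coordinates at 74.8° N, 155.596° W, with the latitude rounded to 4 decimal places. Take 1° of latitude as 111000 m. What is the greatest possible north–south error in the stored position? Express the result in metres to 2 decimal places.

Rounding to 4 decimal places leaves the latitude within ±5e-05° of the true value.
So the N–S error is at most 5e-05 × 111000 = 5.55 m.

5.55 metres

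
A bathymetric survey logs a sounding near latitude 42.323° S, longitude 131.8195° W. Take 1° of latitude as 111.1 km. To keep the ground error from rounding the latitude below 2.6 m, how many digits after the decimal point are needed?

One degree of latitude covers 111100 m.
With N decimal places the half-ulp bound is 0.5·10⁻ᴺ°, or 0.5·10⁻ᴺ × 111100 m on the ground.
Need 0.5 × 111100 × 10⁻ᴺ ≤ 2.6 → 10⁻ᴺ ≤ 4.680e-05, so N ≥ 4.33.
N = 4 would give 5.56 m (too coarse); N = 5 gives 0.555 m ≤ 2.6 m.

5 decimal places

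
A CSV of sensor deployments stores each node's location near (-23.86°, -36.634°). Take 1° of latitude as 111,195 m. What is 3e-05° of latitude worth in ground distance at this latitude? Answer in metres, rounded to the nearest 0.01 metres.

Along a meridian 3e-05° is 3e-05 × 111195 = 3.33585 m.

3.34 metres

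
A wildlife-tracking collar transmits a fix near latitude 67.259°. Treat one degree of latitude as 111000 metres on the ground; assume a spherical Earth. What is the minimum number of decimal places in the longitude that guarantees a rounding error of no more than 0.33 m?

At 67.259° one degree of longitude covers 111000 × cos 67.259° ≈ 111000 × 0.3866 ≈ 42908.8 m.
Rounding to N decimal places gives at most 0.5 × 10⁻ᴺ degrees of error, i.e. 0.5 × 10⁻ᴺ × 42908.8 m.
Setting 21454.4 × 10⁻ᴺ ≤ 0.33 gives 10ᴺ ≥ 6.501e+04, i.e. N ≥ 4.81.
N = 4 would give 2.15 m (too coarse); N = 5 gives 0.215 m ≤ 0.33 m.

5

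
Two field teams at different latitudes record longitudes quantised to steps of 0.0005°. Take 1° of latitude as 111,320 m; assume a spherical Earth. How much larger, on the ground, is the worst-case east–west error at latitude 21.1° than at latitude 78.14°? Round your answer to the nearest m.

With a 0.0005° grid the true value lies within half a step, ±0.0005°/2 = ±0.00025°, of the stored one.
Error at 21.1° = 0.00025° × 111320 × cos 21.1° ≈ 27.83 × 0.9330 = 25.964 m.
Error at 78.14° = 0.00025° × 111320 × cos 78.14° ≈ 27.83 × 0.2055 = 5.7196 m.
Difference: 25.964 − 5.7196 = 20.244 m.

20 m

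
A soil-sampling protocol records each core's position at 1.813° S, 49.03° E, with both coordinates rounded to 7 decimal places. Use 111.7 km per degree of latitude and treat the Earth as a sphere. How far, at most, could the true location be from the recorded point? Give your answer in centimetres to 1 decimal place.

Rounding to 7 decimal places leaves each coordinate within ±5e-08° of the true value.
North–south component: 5e-08° × 111700 = 0.005585 m.
Longitude error → 5e-08 × 111700 × cos 1.813° = 5e-08 × 111700 × 0.9995 ≈ 0.0055822 m.
Combining orthogonally: (0.005585² + 0.0055822²)^½ ≈ 0.00789641 m.
That is 0.00789641 m = 0.78964 cm.

0.8 centimetres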